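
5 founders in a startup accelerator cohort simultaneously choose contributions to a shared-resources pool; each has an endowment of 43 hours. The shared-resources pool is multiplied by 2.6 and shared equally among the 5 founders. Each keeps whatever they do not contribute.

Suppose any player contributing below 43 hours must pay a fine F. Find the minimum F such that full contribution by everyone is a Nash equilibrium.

Given the others contribute fully, the best deviation is to contribute 0 (any partial contribution still incurs the fine and gives up units whose private return 0.5200 is below 1).
Deviating from 43 to 0 saves 43 hours but forfeits the deviator's share of the drop in the shared-resources pool: 2.6/5 × 43 = 22.36.
So the deviation gain is 43 − 22.36 = 20.64, and the fine must be at least 20.64 hours to wipe it out.

20.64 hours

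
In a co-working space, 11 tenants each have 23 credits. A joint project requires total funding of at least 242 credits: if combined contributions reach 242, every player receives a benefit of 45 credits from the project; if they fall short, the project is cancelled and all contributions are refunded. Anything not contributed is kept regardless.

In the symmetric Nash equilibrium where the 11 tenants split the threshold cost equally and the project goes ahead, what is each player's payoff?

46 credits

Equal share of the threshold: 242/11 = 22.
At this profile no one gains by cutting their contribution: any cut drops the total below 242, the project is cancelled, contributions are refunded, and the deviator ends with 23, which is less than 23 − 22 + 45 = 46. Contributing more than 22 just wastes the excess. So contributing exactly 22 is a best response.
Each player's payoff: 23 − 22 + 45 = 46.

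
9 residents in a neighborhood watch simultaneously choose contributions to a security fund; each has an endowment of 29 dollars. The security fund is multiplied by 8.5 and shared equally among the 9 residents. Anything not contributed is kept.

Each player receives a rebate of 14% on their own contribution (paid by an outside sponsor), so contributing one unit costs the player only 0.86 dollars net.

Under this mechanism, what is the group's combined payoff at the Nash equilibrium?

2255.04 dollars

The effective private return per unit is now (8.5/9) / 0.86 = 1.0982 > 1, so every player's dominant strategy flips to full contribution.
So the Nash equilibrium is full contribution by all 9; the group earns 9 × (29 × 0.14 + 8.5 × 29) = 2255.04.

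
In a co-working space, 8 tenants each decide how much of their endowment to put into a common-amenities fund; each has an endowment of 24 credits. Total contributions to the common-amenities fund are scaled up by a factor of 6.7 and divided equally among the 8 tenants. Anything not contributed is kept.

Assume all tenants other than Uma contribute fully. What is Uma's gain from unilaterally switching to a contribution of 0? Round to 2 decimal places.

3.90 credits

Switching from a contribution of 24 to 0 lets Uma keep an extra 24 credits, but lowers the common-amenities fund by 24, which costs Uma their own share of that drop: 6.7/8 × 24 = 20.10.
Net gain = 24 − 20.10 = 3.90. The private return per contributed unit (0.8375) is below 1, so free-riding is indeed the best response regardless of what the others do.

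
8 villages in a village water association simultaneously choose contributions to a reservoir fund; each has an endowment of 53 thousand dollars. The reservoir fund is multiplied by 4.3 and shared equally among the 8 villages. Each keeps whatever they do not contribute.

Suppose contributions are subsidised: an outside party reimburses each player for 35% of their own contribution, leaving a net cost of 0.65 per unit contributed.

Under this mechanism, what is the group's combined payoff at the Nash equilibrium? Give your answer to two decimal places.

The effective private return is (4.3/8) / 0.65 = 0.8269, which is still under 1, so the mechanism doesn't change anyone's dominant strategy: zero contribution.
At the Nash equilibrium no one contributes; group total payoff = 8 × 53 = 424.

424.00 thousand dollars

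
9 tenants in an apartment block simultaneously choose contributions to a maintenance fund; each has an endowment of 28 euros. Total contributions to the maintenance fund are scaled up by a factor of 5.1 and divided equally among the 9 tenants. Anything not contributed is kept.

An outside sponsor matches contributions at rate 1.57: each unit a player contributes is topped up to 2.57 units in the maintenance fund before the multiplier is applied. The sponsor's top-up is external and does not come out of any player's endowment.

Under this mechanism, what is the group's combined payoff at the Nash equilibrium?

3302.96 euros

The effective private return per unit is now 5.1 × 2.57 / 9 = 1.4563 > 1, so every player's dominant strategy flips to full contribution.
At the Nash equilibrium everyone contributes 28. Group total payoff = 5.1 × 2.57 × 252 = 3302.96.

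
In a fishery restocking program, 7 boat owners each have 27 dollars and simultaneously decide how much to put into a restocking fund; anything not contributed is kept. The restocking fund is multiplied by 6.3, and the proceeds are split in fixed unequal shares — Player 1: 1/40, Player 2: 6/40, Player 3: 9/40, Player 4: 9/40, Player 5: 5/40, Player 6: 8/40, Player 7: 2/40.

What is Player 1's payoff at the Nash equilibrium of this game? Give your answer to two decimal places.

39.76 dollars

A player with share s gets back 6.3·s per unit contributed, so full contribution is dominant for anyone with s > 1/6.3 = 0.1587 and zero contribution is dominant for anyone below.
Player 3, Player 4 and Player 6 are above the threshold, contributing 27 each; the remaining 4 contribute 0. Total contributed: 81.
Player 1 keeps 27 and receives 6.3 × 81 × 1/40 = 12.76 from the restocking fund, for a payoff of 39.76.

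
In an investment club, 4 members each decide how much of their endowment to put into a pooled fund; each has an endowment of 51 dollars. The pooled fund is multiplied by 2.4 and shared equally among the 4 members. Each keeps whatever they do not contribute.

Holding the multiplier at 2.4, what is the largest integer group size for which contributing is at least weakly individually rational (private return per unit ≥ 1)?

Private return per unit is 2.4/(group size), which is ≥ 1 whenever the group size is ≤ 2.4.
The largest such integer is 2.

2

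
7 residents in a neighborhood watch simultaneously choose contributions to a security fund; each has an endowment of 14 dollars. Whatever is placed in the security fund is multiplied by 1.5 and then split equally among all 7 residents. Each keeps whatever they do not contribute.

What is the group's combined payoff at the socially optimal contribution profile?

147.00 dollars

Each contributed unit returns 1.500 to the group as a whole (0.2143 to each of 7 players), which exceeds 1, so the social optimum is full contribution: group total = 1.500 × 98 = 147.00.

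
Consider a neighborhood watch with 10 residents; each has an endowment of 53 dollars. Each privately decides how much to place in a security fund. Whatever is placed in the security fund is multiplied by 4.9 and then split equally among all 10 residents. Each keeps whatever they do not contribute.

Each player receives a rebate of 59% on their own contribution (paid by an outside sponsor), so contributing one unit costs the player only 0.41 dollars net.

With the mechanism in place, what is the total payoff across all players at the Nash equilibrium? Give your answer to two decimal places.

2909.70 dollars

The effective private return per unit is now (4.9/10) / 0.41 = 1.1951 > 1, so every player's dominant strategy flips to full contribution.
At the Nash equilibrium everyone contributes 53. Group total payoff = 10 × (53 × 0.59 + 4.9 × 53) = 2909.70.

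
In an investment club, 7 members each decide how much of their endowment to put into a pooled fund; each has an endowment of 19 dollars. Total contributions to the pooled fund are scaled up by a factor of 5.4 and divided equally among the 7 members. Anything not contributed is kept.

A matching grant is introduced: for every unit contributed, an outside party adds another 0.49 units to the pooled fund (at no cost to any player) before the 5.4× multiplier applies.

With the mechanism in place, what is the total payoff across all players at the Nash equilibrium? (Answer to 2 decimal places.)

With the mechanism, a contributed unit returns 5.4 × 1.49 / 7 = 1.1494 per unit of net cost to the contributor — now above 1 — so contributing fully is weakly dominant for every player.
So the Nash equilibrium is full contribution by all 7; the group earns 5.4 × 1.49 × 133 = 1070.12.

1070.12 dollars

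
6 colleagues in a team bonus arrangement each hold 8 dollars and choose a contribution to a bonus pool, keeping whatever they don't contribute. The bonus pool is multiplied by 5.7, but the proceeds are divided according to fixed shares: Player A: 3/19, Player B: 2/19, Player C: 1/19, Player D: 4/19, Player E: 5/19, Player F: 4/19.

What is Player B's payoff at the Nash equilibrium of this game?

For player j, contributing a unit is worthwhile iff 5.7 × (j's share) ≥ 1, i.e. iff j's share is at least 0.1754.
Player D, Player E and Player F clear that bar, contributing 8 each; the remaining 3 contribute 0. Total contributed: 24.
Player B keeps 8 and receives 5.7 × 24 × 2/19 = 14.40 from the bonus pool, for a payoff of 22.40.

22.40 dollars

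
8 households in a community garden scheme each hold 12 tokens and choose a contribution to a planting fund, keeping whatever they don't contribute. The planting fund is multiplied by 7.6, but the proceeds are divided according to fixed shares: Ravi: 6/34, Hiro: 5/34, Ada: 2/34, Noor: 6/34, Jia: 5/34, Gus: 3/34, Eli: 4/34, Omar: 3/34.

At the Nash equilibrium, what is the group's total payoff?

412.80 tokens

For player j, contributing a unit is worthwhile iff 7.6 × (j's share) ≥ 1, i.e. iff j's share is at least 0.1316.
Ravi, Hiro, Noor and Jia are above the threshold, contributing 12 each; the remaining 4 contribute 0. Total contributed: 48.
The planting fund pays out 7.6 × 48 = 364.80 in total (split across the unequal shares, but the aggregate is all that matters for the group sum).
The 4 free-riders keep 12 each, adding 48. Group total = 48 + 364.80 = 412.80.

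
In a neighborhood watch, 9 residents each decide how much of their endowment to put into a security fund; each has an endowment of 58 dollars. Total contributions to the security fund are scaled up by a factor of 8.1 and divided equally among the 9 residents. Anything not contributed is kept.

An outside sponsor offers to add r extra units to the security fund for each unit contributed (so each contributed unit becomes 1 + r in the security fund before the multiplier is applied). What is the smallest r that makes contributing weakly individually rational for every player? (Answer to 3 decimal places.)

With matching at rate r, one contributed unit becomes (1 + r) in the security fund and returns 8.1 × (1 + r) / 9 to the contributor.
Setting this equal to 1: 1 + r = 9/8.1 = 1.1111.
So the minimum matching rate is r = 1.1111 − 1 = 0.111.

0.111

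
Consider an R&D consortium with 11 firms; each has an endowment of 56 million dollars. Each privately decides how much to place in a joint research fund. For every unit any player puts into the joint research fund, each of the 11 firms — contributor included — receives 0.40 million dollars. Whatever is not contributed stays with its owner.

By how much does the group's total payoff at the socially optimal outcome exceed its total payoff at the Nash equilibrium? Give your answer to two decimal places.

2094.40 million dollars

The private return per contributed unit is 0.40 < 1, so contributing 0 is dominant for every player. At the Nash equilibrium everyone keeps their 56, and the group total is 11 × 56 = 616.
Each contributed unit returns 4.400 to the group as a whole (0.40 to each of 11 players), which exceeds 1, so the social optimum is full contribution: group total = 4.400 × 616 = 2710.40.
Efficiency loss = 2710.40 − 616 = 2094.40.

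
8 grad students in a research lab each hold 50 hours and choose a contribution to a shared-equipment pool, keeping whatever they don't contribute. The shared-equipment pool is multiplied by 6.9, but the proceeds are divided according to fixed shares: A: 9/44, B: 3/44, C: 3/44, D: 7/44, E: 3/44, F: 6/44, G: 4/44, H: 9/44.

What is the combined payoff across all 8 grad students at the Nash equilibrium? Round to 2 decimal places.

Player j's private return per contributed unit is 6.9 × (j's share). Contributing is weakly dominant for j when that share is at least 1/6.9 = 0.1449, and contributing 0 is dominant otherwise.
A, D and H clear that bar, contributing 50 each; the remaining 5 contribute 0. Total contributed: 150.
The shared-equipment pool pays out 6.9 × 150 = 1035.00 in total (split across the unequal shares, but the aggregate is all that matters for the group sum).
The 5 free-riders keep 50 each, adding 250. Group total = 250 + 1035.00 = 1285.00.

1285.00 hours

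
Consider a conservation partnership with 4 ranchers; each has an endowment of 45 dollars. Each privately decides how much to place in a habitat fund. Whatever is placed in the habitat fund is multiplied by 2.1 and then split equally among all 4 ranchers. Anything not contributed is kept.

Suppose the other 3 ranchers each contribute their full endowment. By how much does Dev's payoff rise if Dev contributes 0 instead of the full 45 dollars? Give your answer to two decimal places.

Switching from a contribution of 45 to 0 lets Dev keep an extra 45 dollars, but lowers the habitat fund by 45, which costs Dev their own share of that drop: 2.1/4 × 45 = 23.62.
Net gain = 45 − 23.62 = 21.38. The private return per contributed unit (0.5250) is below 1, so free-riding is indeed the best response regardless of what the others do.

21.38 dollars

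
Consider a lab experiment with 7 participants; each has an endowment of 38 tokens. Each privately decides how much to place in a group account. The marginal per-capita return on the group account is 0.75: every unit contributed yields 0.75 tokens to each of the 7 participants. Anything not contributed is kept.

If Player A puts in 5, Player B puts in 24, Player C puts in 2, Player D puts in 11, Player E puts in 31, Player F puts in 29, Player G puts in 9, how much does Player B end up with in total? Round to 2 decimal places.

97.25 tokens

Total contributed: 5 + 24 + 2 + 11 + 31 + 29 + 9 = 111.
Each receives 0.75 × 111 = 83.25 from the group account.
Player B keeps 38 − 24 = 14, so Player B's payoff is 14 + 83.25 = 97.25.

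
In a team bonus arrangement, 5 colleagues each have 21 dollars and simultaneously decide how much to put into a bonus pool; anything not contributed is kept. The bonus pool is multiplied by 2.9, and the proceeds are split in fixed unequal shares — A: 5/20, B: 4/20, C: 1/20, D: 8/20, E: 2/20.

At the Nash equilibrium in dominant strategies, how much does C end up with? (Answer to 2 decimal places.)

A player with share s gets back 2.9·s per unit contributed, so full contribution is dominant for anyone with s > 1/2.9 = 0.3448 and zero contribution is dominant for anyone below.
D alone (share 8/20) is above the threshold, contributing 21; the remaining 4 contribute 0. Total contributed: 21.
C keeps 21 and receives 2.9 × 21 × 1/20 = 3.05 from the bonus pool, for a payoff of 24.05.

24.05 dollars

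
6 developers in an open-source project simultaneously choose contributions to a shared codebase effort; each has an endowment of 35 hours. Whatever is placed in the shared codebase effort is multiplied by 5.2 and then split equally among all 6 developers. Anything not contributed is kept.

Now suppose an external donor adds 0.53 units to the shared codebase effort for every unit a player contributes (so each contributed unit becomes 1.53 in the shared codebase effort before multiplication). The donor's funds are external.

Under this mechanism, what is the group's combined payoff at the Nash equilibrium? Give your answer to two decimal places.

1670.76 hours

The effective private return per unit is now 5.2 × 1.53 / 6 = 1.3260 > 1, so every player's dominant strategy flips to full contribution.
So the Nash equilibrium is full contribution by all 6; the group earns 5.2 × 1.53 × 210 = 1670.76.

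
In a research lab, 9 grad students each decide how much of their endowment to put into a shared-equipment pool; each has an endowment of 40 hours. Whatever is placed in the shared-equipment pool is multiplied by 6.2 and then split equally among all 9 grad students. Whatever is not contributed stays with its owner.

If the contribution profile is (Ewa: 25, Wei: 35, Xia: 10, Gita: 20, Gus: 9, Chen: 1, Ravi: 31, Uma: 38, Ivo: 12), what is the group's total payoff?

1301.20 hours

Total contributed: 25 + 35 + 10 + 20 + 9 + 1 + 31 + 38 + 12 = 181; total kept: 9 × 40 − 181 = 179.
The shared-equipment pool pays out 6.2 × 181 = 1122.20 in aggregate.
Group total = 179 + 1122.20 = 1301.20.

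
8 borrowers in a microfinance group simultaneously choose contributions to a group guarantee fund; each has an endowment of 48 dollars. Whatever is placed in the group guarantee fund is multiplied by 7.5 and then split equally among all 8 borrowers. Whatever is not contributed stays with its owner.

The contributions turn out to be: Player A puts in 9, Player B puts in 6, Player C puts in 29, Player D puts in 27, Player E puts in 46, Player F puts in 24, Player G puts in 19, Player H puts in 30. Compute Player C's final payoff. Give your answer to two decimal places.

Total contributed: 9 + 6 + 29 + 27 + 46 + 24 + 19 + 30 = 190.
Each receives 7.5 × 190 / 8 = 178.13 from the group guarantee fund.
Player C keeps 48 − 29 = 19, so Player C's payoff is 19 + 178.13 = 197.13.

197.13 dollars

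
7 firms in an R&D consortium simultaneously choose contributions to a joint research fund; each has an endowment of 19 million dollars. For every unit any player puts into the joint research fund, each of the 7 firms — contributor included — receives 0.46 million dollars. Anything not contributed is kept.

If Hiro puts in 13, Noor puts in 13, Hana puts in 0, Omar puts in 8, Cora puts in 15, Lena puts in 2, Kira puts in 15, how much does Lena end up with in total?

Total contributed: 13 + 13 + 0 + 8 + 15 + 2 + 15 = 66.
Each receives 0.46 × 66 = 30.36 from the joint research fund.
Lena keeps 19 − 2 = 17, so Lena's payoff is 17 + 30.36 = 47.36.

47.36 million dollars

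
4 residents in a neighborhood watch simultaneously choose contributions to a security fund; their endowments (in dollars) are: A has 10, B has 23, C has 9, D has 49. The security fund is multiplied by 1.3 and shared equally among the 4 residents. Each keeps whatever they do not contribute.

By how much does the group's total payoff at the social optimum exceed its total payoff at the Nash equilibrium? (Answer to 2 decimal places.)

The private return per contributed unit is 1.3/4 = 0.3250 < 1 for every player regardless of endowment, so the Nash equilibrium is zero contribution and the group total is Σ E_j = 10 + 23 + 9 + 49 = 91.
Each contributed unit returns 1.300 to the group, so the social optimum is full contribution by everyone: group total = 1.300 × 91 = 118.30.
Efficiency loss = (1.300 − 1) × 91 = 27.30.

27.30 dollars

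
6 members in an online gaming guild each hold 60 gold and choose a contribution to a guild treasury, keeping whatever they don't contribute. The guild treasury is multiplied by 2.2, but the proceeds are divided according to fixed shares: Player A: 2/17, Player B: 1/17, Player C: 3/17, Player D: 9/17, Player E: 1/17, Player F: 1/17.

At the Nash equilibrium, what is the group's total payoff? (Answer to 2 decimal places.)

Each unit j contributes comes back to j as 2.2 × (j's share), so j prefers to contribute only if that share exceeds 1/2.2 = 0.4545; otherwise keeping the unit dominates.
The only share above 0.4545 is Player D's 9/17, contributing 60; the remaining 5 contribute 0. Total contributed: 60.
The guild treasury pays out 2.2 × 60 = 132.00 in total (split across the unequal shares, but the aggregate is all that matters for the group sum).
The 5 free-riders keep 60 each, adding 300. Group total = 300 + 132.00 = 432.00.

432.00 gold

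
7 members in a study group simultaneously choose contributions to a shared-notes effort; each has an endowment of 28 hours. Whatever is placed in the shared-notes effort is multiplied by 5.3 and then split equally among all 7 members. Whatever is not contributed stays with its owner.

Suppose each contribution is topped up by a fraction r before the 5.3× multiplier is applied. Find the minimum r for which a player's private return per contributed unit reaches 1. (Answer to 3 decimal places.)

With matching at rate r, one contributed unit becomes (1 + r) in the shared-notes effort and returns 5.3 × (1 + r) / 7 to the contributor.
Setting this equal to 1: 1 + r = 7/5.3 = 1.3208.
So the minimum matching rate is r = 1.3208 − 1 = 0.321.

0.321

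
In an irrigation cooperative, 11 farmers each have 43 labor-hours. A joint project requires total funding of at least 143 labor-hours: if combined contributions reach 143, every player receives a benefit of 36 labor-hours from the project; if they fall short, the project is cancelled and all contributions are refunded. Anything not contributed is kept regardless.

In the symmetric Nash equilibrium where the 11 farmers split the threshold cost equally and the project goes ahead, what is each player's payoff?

Equal share of the threshold: 143/11 = 13.
At this profile no one gains by cutting their contribution: any cut drops the total below 143, the project is cancelled, contributions are refunded, and the deviator ends with 43, which is less than 43 − 13 + 36 = 66. Contributing more than 13 just wastes the excess. So contributing exactly 13 is a best response.
Each player's payoff: 43 − 13 + 36 = 66.

66 labor-hours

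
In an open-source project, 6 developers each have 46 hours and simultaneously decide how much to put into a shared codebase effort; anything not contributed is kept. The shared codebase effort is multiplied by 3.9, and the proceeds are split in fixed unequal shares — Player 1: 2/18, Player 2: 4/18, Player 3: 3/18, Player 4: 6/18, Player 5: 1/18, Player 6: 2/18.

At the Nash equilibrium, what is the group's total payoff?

409.40 hours

Each unit j contributes comes back to j as 3.9 × (j's share), so j prefers to contribute only if that share exceeds 1/3.9 = 0.2564; otherwise keeping the unit dominates.
The only share above 0.2564 is Player 4's 6/18, contributing 46; the remaining 5 contribute 0. Total contributed: 46.
The shared codebase effort pays out 3.9 × 46 = 179.40 in total (split across the unequal shares, but the aggregate is all that matters for the group sum).
The 5 free-riders keep 46 each, adding 230. Group total = 230 + 179.40 = 409.40.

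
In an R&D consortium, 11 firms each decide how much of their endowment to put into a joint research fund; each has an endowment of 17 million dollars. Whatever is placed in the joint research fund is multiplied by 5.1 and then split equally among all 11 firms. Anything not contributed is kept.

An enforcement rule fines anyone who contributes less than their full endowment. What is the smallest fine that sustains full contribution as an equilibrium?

9.12 million dollars

Given the others contribute fully, the best deviation is to contribute 0 (any partial contribution still incurs the fine and gives up units whose private return 0.4636 is below 1).
Deviating from 17 to 0 saves 17 million dollars but forfeits the deviator's share of the drop in the joint research fund: 5.1/11 × 17 = 7.88.
So the deviation gain is 17 − 7.88 = 9.12, and the fine must be at least 9.12 million dollars to wipe it out.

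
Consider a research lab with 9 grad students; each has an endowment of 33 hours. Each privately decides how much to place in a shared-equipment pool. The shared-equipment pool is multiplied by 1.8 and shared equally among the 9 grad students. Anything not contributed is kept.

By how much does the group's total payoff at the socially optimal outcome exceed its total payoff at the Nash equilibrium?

237.60 hours

Each contributed unit returns 1.8/9 = 0.2000 to its contributor — below 1 — so contributing 0 is dominant for every player. At the Nash equilibrium everyone keeps their 33, and the group total is 9 × 33 = 297.
Each contributed unit returns 1.800 to the group as a whole (0.2000 to each of 9 players), which exceeds 1, so the social optimum is full contribution: group total = 1.800 × 297 = 534.60.
Efficiency loss = 534.60 − 297 = 237.60.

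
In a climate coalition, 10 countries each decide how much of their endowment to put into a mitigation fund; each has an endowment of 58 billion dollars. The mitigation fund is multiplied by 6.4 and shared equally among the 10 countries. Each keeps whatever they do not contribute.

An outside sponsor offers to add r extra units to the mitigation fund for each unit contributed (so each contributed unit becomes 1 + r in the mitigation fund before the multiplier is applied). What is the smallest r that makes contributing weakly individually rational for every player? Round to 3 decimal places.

0.563

With matching at rate r, one contributed unit becomes (1 + r) in the mitigation fund and returns 6.4 × (1 + r) / 10 to the contributor.
Setting this equal to 1: 1 + r = 10/6.4 = 1.5625.
So the minimum matching rate is r = 1.5625 − 1 = 0.563.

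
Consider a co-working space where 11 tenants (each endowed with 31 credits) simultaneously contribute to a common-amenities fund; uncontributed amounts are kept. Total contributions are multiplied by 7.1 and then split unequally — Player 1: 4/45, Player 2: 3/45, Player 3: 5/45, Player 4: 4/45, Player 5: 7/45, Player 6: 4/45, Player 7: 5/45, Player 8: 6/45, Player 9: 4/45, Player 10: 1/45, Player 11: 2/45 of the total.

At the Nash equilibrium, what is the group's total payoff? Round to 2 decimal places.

530.10 credits

Each unit j contributes comes back to j as 7.1 × (j's share), so j prefers to contribute only if that share exceeds 1/7.1 = 0.1408; otherwise keeping the unit dominates.
Player 5 alone (share 7/45) is above the threshold, contributing 31; the remaining 10 contribute 0. Total contributed: 31.
The common-amenities fund pays out 7.1 × 31 = 220.10 in total (split across the unequal shares, but the aggregate is all that matters for the group sum).
The 10 free-riders keep 31 each, adding 310. Group total = 310 + 220.10 = 530.10.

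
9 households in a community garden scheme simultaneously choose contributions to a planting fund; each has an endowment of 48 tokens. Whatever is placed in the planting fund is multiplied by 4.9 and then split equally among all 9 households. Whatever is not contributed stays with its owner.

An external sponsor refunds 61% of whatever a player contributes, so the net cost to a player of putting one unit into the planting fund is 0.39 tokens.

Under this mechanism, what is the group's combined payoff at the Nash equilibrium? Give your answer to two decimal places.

2380.32 tokens

Under the mechanism each unit contributed yields (4.9/9) / 0.39 = 1.3960 back to its contributor per unit of net cost, which exceeds 1, making full contribution the dominant choice for everyone.
At the Nash equilibrium everyone contributes 48. Group total payoff = 9 × (48 × 0.61 + 4.9 × 48) = 2380.32.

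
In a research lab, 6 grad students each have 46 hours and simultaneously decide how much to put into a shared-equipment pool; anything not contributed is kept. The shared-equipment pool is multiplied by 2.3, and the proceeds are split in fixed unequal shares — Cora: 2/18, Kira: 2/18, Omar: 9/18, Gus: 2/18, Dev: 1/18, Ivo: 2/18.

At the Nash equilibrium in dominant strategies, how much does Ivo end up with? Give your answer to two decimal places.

57.76 hours

Player j's private return per contributed unit is 2.3 × (j's share). Contributing is weakly dominant for j when that share is at least 1/2.3 = 0.4348, and contributing 0 is dominant otherwise.
Only Omar (9/18) clears that bar, contributing 46; the remaining 5 contribute 0. Total contributed: 46.
Ivo keeps 46 and receives 2.3 × 46 × 2/18 = 11.76 from the shared-equipment pool, for a payoff of 57.76.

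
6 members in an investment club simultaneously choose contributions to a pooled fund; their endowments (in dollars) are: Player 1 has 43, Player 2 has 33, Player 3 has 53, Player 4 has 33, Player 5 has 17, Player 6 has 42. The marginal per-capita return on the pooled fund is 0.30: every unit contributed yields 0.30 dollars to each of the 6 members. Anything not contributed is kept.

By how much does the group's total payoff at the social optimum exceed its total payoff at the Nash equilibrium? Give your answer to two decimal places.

176.80 dollars

The private return per contributed unit is 0.30 < 1 for everyone, so the Nash equilibrium is zero contribution and the group total is Σ E_j = 43 + 33 + 53 + 33 + 17 + 42 = 221.
Each contributed unit returns 1.800 to the group, so the social optimum is full contribution by everyone: group total = 1.800 × 221 = 397.80.
Efficiency loss = (1.800 − 1) × 221 = 176.80.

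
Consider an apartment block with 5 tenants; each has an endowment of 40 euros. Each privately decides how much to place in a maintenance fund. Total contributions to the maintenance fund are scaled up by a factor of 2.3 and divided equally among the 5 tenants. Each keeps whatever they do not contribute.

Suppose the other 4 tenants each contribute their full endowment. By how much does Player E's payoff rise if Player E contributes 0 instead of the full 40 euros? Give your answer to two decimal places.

Switching from a contribution of 40 to 0 lets Player E keep an extra 40 euros, but lowers the maintenance fund by 40, which costs Player E their own share of that drop: 2.3/5 × 40 = 18.40.
Net gain = 40 − 18.40 = 21.60. The private return per contributed unit (0.4600) is below 1, so free-riding is indeed the best response regardless of what the others do.

21.60 euros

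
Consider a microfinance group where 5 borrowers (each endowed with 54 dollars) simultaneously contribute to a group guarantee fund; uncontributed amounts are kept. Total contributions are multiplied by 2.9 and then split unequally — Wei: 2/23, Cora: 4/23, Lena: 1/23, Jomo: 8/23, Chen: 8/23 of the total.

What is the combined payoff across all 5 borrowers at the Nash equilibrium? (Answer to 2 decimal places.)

For player j, contributing a unit is worthwhile iff 2.9 × (j's share) ≥ 1, i.e. iff j's share is at least 0.3448.
Jomo and Chen clear that bar, contributing 54 each; the remaining 3 contribute 0. Total contributed: 108.
The group guarantee fund pays out 2.9 × 108 = 313.20 in total (split across the unequal shares, but the aggregate is all that matters for the group sum).
The 3 free-riders keep 54 each, adding 162. Group total = 162 + 313.20 = 475.20.

475.20 dollars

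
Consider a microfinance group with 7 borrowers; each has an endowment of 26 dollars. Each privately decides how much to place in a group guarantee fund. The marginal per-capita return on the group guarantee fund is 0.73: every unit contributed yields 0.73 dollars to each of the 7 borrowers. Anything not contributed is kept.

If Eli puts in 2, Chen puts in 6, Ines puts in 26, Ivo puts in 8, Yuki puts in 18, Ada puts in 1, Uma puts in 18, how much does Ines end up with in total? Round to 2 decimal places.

57.67 dollars

Total contributed: 2 + 6 + 26 + 8 + 18 + 1 + 18 = 79.
Each receives 0.73 × 79 = 57.67 from the group guarantee fund.
Ines keeps 26 − 26 = 0, so Ines's payoff is 0 + 57.67 = 57.67.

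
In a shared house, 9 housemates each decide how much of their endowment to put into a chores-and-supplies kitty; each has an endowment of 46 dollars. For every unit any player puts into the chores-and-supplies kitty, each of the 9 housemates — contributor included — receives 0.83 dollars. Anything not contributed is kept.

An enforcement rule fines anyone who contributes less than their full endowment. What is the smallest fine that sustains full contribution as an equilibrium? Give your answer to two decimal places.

7.82 dollars

Given the others contribute fully, the best deviation is to contribute 0 (any partial contribution still incurs the fine and gives up units whose private return 0.83 is below 1).
Deviating from 46 to 0 saves 46 dollars but forfeits the deviator's share of the drop in the chores-and-supplies kitty: 0.83 × 46 = 38.18.
So the deviation gain is 46 − 38.18 = 7.82, and the fine must be at least 7.82 dollars to wipe it out.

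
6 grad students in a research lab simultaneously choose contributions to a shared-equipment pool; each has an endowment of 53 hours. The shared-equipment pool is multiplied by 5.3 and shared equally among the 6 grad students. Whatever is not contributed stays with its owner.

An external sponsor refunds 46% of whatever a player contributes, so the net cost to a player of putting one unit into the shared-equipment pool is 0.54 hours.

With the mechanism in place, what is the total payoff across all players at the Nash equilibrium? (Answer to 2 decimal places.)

With the mechanism, a contributed unit returns (5.3/6) / 0.54 = 1.6358 per unit of net cost to the contributor — now above 1 — so contributing fully is weakly dominant for every player.
At the Nash equilibrium everyone contributes 53. Group total payoff = 6 × (53 × 0.46 + 5.3 × 53) = 1831.68.

1831.68 hours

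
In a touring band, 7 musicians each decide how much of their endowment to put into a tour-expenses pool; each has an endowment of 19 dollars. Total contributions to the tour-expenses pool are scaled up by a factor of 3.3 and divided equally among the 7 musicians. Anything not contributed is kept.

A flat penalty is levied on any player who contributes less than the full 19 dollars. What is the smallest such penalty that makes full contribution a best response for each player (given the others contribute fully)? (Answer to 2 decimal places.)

Given the others contribute fully, the best deviation is to contribute 0 (any partial contribution still incurs the fine and gives up units whose private return 0.4714 is below 1).
Deviating from 19 to 0 saves 19 dollars but forfeits the deviator's share of the drop in the tour-expenses pool: 3.3/7 × 19 = 8.96.
So the deviation gain is 19 − 8.96 = 10.04, and the fine must be at least 10.04 dollars to wipe it out.

10.04 dollars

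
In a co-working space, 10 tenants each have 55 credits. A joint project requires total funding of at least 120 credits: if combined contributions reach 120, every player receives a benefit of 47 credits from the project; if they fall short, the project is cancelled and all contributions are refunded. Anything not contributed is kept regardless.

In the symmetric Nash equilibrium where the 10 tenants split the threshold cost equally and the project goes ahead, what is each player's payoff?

90 credits

Equal share of the threshold: 120/10 = 12.
At this profile no one gains by cutting their contribution: any cut drops the total below 120, the project is cancelled, contributions are refunded, and the deviator ends with 55, which is less than 55 − 12 + 47 = 90. Contributing more than 12 just wastes the excess. So contributing exactly 12 is a best response.
Each player's payoff: 55 − 12 + 47 = 90.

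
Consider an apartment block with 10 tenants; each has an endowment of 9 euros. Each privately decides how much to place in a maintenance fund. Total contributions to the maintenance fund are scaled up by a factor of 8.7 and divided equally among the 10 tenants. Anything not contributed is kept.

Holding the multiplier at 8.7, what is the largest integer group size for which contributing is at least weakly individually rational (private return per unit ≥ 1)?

Private return per unit is 8.7/(group size), which is ≥ 1 whenever the group size is ≤ 8.7.
The largest such integer is 8.

8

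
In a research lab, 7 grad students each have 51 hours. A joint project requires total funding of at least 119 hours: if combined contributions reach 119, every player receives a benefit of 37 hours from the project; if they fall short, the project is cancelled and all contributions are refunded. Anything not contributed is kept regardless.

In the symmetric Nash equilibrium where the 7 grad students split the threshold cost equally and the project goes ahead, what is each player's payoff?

71 hours

Equal share of the threshold: 119/7 = 17.
At this profile no one gains by cutting their contribution: any cut drops the total below 119, the project is cancelled, contributions are refunded, and the deviator ends with 51, which is less than 51 − 17 + 37 = 71. Contributing more than 17 just wastes the excess. So contributing exactly 17 is a best response.
Each player's payoff: 51 − 17 + 37 = 71.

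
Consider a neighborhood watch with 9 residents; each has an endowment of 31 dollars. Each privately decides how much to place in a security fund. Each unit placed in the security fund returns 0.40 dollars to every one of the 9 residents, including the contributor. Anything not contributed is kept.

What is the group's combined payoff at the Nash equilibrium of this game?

The private return per contributed unit is 0.40 < 1, so contributing 0 is dominant for every player. At the Nash equilibrium everyone keeps their 31, and the group total is 9 × 31 = 279.

279.00 dollars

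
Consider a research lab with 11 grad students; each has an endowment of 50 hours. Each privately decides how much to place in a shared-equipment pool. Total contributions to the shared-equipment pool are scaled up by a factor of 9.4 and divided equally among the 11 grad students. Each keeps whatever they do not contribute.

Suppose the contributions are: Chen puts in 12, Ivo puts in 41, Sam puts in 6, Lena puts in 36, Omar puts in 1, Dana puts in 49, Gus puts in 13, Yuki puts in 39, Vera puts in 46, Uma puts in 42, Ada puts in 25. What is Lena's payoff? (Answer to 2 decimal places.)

278.91 hours

Total contributed: 12 + 41 + 6 + 36 + 1 + 49 + 13 + 39 + 46 + 42 + 25 = 310.
Each receives 9.4 × 310 / 11 = 264.91 from the shared-equipment pool.
Lena keeps 50 − 36 = 14, so Lena's payoff is 14 + 264.91 = 278.91.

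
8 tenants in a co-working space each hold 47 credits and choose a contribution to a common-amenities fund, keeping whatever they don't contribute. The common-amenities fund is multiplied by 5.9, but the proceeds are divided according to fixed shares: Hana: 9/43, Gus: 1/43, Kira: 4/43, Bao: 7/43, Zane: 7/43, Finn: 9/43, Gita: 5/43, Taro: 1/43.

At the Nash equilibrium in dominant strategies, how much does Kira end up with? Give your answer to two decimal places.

A player with share s gets back 5.9·s per unit contributed, so full contribution is dominant for anyone with s > 1/5.9 = 0.1695 and zero contribution is dominant for anyone below.
Hana and Finn clear that bar, contributing 47 each; the remaining 6 contribute 0. Total contributed: 94.
Kira keeps 47 and receives 5.9 × 94 × 4/43 = 51.59 from the common-amenities fund, for a payoff of 98.59.

98.59 credits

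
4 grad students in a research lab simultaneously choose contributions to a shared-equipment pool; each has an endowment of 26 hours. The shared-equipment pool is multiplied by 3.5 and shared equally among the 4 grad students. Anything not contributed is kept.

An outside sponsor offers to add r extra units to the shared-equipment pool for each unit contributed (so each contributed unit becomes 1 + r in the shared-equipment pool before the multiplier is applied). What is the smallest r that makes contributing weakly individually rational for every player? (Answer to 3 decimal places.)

With matching at rate r, one contributed unit becomes (1 + r) in the shared-equipment pool and returns 3.5 × (1 + r) / 4 to the contributor.
Setting this equal to 1: 1 + r = 4/3.5 = 1.1429.
So the minimum matching rate is r = 1.1429 − 1 = 0.143.

0.143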